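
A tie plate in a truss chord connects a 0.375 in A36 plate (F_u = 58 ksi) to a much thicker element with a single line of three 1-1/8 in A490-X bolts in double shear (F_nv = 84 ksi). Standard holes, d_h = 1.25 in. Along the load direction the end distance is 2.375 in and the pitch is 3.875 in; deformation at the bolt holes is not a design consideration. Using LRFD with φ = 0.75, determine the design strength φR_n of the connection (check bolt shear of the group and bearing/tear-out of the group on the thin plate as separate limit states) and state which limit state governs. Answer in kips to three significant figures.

Bolt shear: A_b = π·1.125²/4 = 0.994 in²; R_n = 84 × 0.994 × 3 × 2 = 501 kips → 0.75 × 501 = 376 kips.
Bearing (1.5 l_c t F_u ≤ 3.0 d t F_u): upper limit = 3.0·1.125·0.375·58 = 73.41 kips.
  Edge l_c = 2.375 − 1.25/2 = 1.75 → r_n = 57.09 kips; interior l_c = 3.875 − 1.25 = 2.625 → r_n = 73.41 kips.
  R_n,bearing = 1·57.09 + 2·73.41 = 203.9 kips → 0.75 × 203.9 = 153 kips.
Bearing governs: 153 kips.

153 kips (bearing governs)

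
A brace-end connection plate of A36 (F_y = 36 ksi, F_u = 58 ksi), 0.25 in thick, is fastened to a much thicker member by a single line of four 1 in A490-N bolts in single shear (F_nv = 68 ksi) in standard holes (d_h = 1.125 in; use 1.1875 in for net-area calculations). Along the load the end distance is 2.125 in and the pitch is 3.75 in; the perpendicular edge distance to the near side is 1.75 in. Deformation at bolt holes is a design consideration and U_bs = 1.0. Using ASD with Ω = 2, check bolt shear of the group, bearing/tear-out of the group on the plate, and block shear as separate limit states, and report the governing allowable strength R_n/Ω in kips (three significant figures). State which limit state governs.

Bolt shear: A_b = π·1²/4 = 0.7854 in²; R_n = 68 × 0.7854 × 4 × 1 = 213.6 kips → 213.6 / 2 = 107 kips.
Bearing: edge l_c = 1.562, r_n = 27.19 kips; interior l_c = 2.625, r_n = 34.8 kips; R_n = 27.19 + 3·34.8 = 131.6 kips → 65.8 kips.
Block shear: A_gv = 3.344, A_nv = 2.305, A_nt = 0.2891 in²; R_n = min(0.6F_uA_nv, 0.6F_yA_gv) + U_bs·F_u·A_nt = 88.99 kips → 44.5 kips.
Block shear governs: 44.5 kips.

44.5 kips (block shear governs)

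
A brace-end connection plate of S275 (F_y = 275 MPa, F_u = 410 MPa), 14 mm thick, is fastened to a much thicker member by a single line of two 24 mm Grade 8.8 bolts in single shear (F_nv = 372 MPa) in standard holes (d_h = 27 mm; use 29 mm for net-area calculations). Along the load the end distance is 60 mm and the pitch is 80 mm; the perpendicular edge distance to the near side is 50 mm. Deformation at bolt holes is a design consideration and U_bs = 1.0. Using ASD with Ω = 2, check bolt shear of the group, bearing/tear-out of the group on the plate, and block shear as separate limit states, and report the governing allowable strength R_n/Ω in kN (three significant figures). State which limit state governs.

168 kN (bolt shear governs)

Bolt shear: A_b = π·24²/4 = 452.4 mm²; R_n = 372 × 452.4 × 2 × 1 / 1000 = 336.6 kN → 336.6 / 2 = 168 kN.
Bearing: edge l_c = 46.5, r_n = 320.3 kN; interior l_c = 53, r_n = 330.6 kN; R_n = 320.3 + 1·330.6 = 650.9 kN → 325 kN.
Block shear: A_gv = 1960, A_nv = 1351, A_nt = 497 mm²; R_n = min(0.6F_uA_nv, 0.6F_yA_gv) + U_bs·F_u·A_nt = 527.2 kN → 264 kN.
Bolt shear governs: 168 kN.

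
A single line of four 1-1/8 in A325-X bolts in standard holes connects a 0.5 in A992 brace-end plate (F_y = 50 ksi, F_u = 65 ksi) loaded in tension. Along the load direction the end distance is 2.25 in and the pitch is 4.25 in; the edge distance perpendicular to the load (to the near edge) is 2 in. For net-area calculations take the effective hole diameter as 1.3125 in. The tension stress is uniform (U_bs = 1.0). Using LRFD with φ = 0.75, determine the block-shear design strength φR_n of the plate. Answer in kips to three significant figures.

185 kips

Shear plane L_v = 2.25 + 3·4.25 = 15 in; A_gv = 15 × 0.5 = 7.5 in².
A_nv = (15 − 3.5·1.3125) × 0.5 = 5.203 in².
A_nt = (2 − 0.5·1.3125) × 0.5 = 0.6719 in².
0.6 F_u A_nv = 202.9 kips; 0.6 F_y A_gv = 225 kips → shear rupture governs the shear term.
R_n = 202.9 + 1.0 × 65 × 0.6719 = 246.6 kips.
Design strength φR_n = 0.75 × 246.6 = 185 kips.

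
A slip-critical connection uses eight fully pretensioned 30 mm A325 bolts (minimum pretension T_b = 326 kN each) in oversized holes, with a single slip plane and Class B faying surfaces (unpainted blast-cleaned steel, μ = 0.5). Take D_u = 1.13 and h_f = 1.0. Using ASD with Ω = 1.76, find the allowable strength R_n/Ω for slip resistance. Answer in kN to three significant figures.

837 kN

R_n = μ · D_u · h_f · T_b · n_s · n_b = 0.5 × 1.13 × 1.0 × 326 × 1 × 8 = 1474 kN.
Allowable strength R_n/Ω = 1474 / 1.76 = 837 kN.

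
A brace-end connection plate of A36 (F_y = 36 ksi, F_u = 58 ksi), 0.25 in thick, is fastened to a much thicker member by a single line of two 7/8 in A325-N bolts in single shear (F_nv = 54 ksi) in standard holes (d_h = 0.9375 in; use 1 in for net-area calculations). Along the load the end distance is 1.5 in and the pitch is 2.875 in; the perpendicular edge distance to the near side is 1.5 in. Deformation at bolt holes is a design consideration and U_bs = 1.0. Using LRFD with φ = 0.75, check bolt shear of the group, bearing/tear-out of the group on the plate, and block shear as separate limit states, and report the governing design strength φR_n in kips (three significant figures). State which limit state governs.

28.6 kips (block shear governs)

Bolt shear: A_b = π·0.875²/4 = 0.6013 in²; R_n = 54 × 0.6013 × 2 × 1 = 64.94 kips → 0.75 × 64.94 = 48.7 kips.
Bearing: edge l_c = 1.031, r_n = 17.94 kips; interior l_c = 1.938, r_n = 30.45 kips; R_n = 17.94 + 1·30.45 = 48.39 kips → 36.3 kips.
Block shear: A_gv = 1.094, A_nv = 0.7188, A_nt = 0.25 in²; R_n = min(0.6F_uA_nv, 0.6F_yA_gv) + U_bs·F_u·A_nt = 38.12 kips → 28.6 kips.
Block shear governs: 28.6 kips.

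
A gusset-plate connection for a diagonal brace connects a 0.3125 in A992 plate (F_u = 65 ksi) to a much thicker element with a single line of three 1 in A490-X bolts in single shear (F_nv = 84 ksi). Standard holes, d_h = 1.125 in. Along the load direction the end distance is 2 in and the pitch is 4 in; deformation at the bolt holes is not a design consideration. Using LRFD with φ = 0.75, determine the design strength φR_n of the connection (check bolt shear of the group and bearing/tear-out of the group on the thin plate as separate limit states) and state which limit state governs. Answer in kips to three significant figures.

124 kips (bearing governs)

Bolt shear: A_b = π·1²/4 = 0.7854 in²; R_n = 84 × 0.7854 × 3 × 1 = 197.9 kips → 0.75 × 197.9 = 148 kips.
Bearing (1.5 l_c t F_u ≤ 3.0 d t F_u): upper limit = 3.0·1·0.3125·65 = 60.94 kips.
  Edge l_c = 2 − 1.125/2 = 1.438 → r_n = 43.8 kips; interior l_c = 4 − 1.125 = 2.875 → r_n = 60.94 kips.
  R_n,bearing = 1·43.8 + 2·60.94 = 165.7 kips → 0.75 × 165.7 = 124 kips.
Bearing governs: 124 kips.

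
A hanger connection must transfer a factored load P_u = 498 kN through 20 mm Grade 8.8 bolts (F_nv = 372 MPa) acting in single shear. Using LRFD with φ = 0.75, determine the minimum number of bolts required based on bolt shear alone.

6 bolts

A_b = π·20²/4 = 314.2 mm².
Per-bolt design strength φR_n = 0.75 × 372 × 314.2 × 1 / 1000 = 87.65 kN.
n ≥ 498 / 87.65 = 5.682 → use 6 bolts.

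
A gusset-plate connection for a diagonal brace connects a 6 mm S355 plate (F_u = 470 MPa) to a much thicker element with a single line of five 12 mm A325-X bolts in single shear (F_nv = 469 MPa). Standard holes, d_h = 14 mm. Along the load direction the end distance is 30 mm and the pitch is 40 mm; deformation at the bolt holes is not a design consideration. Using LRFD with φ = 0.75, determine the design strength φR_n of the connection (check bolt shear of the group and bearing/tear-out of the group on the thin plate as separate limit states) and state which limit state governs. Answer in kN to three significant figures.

Bolt shear: A_b = π·12²/4 = 113.1 mm²; R_n = 469 × 113.1 × 5 × 1 / 1000 = 265.2 kN → 0.75 × 265.2 = 199 kN.
Bearing (1.5 l_c t F_u ≤ 3.0 d t F_u): upper limit = 3.0·12·6·470 / 1000 = 101.5 kN.
  Edge l_c = 30 − 14/2 = 23 → r_n = 97.29 kN; interior l_c = 40 − 14 = 26 → r_n = 101.5 kN.
  R_n,bearing = 1·97.29 + 4·101.5 = 503.4 kN → 0.75 × 503.4 = 378 kN.
Bolt shear governs: 199 kN.

199 kN (bolt shear governs)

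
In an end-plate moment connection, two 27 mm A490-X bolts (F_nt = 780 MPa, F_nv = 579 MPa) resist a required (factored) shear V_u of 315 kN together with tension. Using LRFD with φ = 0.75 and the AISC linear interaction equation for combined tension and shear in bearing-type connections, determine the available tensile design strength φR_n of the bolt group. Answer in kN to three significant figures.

447 kN

A_b = π·27²/4 = 572.6 mm²; f_rv = 315 × 1000 / (2 × 572.6) = 275.1 MPa.
F'_nt = 1.3 F_nt − (F_nt / φF_nv) f_rv = 1.3·780 − (780/(0.75·579))·275.1 = 519.9 MPa, capped at F_nt → F'_nt = 519.9 MPa.
R_n = F'_nt · A_b · n = 519.9 × 572.6 × 2 / 1000 = 595.3 kN.
Design strength φR_n = 0.75 × 595.3 = 447 kN.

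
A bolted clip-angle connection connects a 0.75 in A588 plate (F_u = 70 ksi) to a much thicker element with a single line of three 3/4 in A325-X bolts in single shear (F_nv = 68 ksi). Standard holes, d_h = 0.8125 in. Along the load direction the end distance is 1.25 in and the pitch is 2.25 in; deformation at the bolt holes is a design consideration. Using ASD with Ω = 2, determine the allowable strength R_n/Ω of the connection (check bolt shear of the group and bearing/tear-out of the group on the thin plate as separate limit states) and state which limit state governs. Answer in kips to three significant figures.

45.1 kips (bolt shear governs)

Bolt shear: A_b = π·0.75²/4 = 0.4418 in²; R_n = 68 × 0.4418 × 3 × 1 = 90.12 kips → 90.12 / 2 = 45.1 kips.
Bearing (1.2 l_c t F_u ≤ 2.4 d t F_u): upper limit = 2.4·0.75·0.75·70 = 94.5 kips.
  Edge l_c = 1.25 − 0.8125/2 = 0.8438 → r_n = 53.16 kips; interior l_c = 2.25 − 0.8125 = 1.438 → r_n = 90.56 kips.
  R_n,bearing = 1·53.16 + 2·90.56 = 234.3 kips → 234.3 / 2 = 117 kips.
Bolt shear governs: 45.1 kips.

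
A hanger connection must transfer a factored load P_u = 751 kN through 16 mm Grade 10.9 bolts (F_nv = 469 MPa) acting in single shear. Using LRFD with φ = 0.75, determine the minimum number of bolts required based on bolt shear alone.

11 bolts

A_b = π·16²/4 = 201.1 mm².
Per-bolt design strength φR_n = 0.75 × 469 × 201.1 × 1 / 1000 = 70.72 kN.
n ≥ 751 / 70.72 = 10.62 → use 11 bolts.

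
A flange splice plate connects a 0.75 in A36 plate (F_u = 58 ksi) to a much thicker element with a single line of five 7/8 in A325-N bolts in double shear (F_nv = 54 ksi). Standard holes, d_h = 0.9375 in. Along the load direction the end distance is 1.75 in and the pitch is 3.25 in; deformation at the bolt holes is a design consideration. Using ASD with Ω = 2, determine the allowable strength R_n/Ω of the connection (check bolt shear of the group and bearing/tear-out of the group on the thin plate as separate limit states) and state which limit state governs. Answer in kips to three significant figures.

Bolt shear: A_b = π·0.875²/4 = 0.6013 in²; R_n = 54 × 0.6013 × 5 × 2 = 324.7 kips → 324.7 / 2 = 162 kips.
Bearing (1.2 l_c t F_u ≤ 2.4 d t F_u): upper limit = 2.4·0.875·0.75·58 = 91.35 kips.
  Edge l_c = 1.75 − 0.9375/2 = 1.281 → r_n = 66.88 kips; interior l_c = 3.25 − 0.9375 = 2.312 → r_n = 91.35 kips.
  R_n,bearing = 1·66.88 + 4·91.35 = 432.3 kips → 432.3 / 2 = 216 kips.
Bolt shear governs: 162 kips.

162 kips (bolt shear governs)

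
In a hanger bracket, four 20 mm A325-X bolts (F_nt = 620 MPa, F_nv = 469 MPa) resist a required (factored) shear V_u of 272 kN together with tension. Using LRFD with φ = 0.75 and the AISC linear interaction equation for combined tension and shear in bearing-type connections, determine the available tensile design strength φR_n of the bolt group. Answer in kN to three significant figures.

A_b = π·20²/4 = 314.2 mm²; f_rv = 272 × 1000 / (4 × 314.2) = 216.5 MPa.
F'_nt = 1.3 F_nt − (F_nt / φF_nv) f_rv = 1.3·620 − (620/(0.75·469))·216.5 = 424.5 MPa, capped at F_nt → F'_nt = 424.5 MPa.
R_n = F'_nt · A_b · n = 424.5 × 314.2 × 4 / 1000 = 533.4 kN.
Design strength φR_n = 0.75 × 533.4 = 400 kN.

400 kN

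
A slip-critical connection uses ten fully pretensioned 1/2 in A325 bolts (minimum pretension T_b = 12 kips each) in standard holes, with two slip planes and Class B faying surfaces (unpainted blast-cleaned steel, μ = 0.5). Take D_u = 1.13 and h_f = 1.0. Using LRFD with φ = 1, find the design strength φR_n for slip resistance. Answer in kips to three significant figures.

136 kips

R_n = μ · D_u · h_f · T_b · n_s · n_b = 0.5 × 1.13 × 1.0 × 12 × 2 × 10 = 135.6 kips.
Design strength φR_n = 1 × 135.6 = 136 kips.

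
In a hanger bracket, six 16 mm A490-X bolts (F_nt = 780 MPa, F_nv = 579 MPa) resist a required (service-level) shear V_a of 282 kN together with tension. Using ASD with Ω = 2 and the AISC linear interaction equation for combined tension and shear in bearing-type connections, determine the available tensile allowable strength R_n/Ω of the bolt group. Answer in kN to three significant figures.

A_b = π·16²/4 = 201.1 mm²; f_rv = 282 × 1000 / (6 × 201.1) = 233.8 MPa.
F'_nt = 1.3 F_nt − (Ω F_nt / F_nv) f_rv = 1.3·780 − (2·780/579)·233.8 = 384.2 MPa, capped at F_nt → F'_nt = 384.2 MPa.
R_n = F'_nt · A_b · n = 384.2 × 201.1 × 6 / 1000 = 463.5 kN.
Allowable strength R_n/Ω = 463.5 / 2 = 232 kN.

232 kN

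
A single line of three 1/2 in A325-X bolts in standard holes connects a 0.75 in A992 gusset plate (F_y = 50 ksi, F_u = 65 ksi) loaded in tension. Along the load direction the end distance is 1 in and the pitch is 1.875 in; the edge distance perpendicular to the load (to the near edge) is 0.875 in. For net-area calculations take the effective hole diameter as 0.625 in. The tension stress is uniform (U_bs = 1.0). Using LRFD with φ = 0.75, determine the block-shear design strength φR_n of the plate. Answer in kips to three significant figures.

90.5 kips

Shear plane L_v = 1 + 2·1.875 = 4.75 in; A_gv = 4.75 × 0.75 = 3.562 in².
A_nv = (4.75 − 2.5·0.625) × 0.75 = 2.391 in².
A_nt = (0.875 − 0.5·0.625) × 0.75 = 0.4219 in².
0.6 F_u A_nv = 93.23 kips; 0.6 F_y A_gv = 106.9 kips → shear rupture governs the shear term.
R_n = 93.23 + 1.0 × 65 × 0.4219 = 120.7 kips.
Design strength φR_n = 0.75 × 120.7 = 90.5 kips.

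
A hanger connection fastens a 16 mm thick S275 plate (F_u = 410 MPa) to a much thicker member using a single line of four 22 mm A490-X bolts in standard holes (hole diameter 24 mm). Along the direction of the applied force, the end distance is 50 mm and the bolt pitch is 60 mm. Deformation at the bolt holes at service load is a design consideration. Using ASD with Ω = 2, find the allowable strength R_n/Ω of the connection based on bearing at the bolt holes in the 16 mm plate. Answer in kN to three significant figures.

Per bolt r_n = 1.2 l_c t F_u ≤ 2.4 d t F_u; upper limit = 2.4 × 22 × 16 × 410 / 1000 = 346.4 kN.
Edge bolt: l_c = 50 − 24/2 = 38 mm → 1.2 × 38 × 16 × 410 / 1000 = 299.1 → r_n = 299.1 kN.
Interior bolts: l_c = 60 − 24 = 36 mm → 1.2 × 36 × 16 × 410 / 1000 = 283.4 → r_n = 283.4 kN.
R_n = 1 × 299.1 + 3 × 283.4 = 1149 kN.
Allowable strength R_n/Ω = 1149 / 2 = 575 kN.

575 kN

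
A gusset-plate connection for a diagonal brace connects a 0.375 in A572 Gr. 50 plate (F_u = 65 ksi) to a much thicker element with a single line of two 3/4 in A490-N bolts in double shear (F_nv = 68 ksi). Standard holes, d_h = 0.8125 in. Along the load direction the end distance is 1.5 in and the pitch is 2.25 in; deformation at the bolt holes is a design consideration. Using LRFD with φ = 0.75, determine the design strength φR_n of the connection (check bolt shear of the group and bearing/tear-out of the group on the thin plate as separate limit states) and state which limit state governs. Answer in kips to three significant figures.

Bolt shear: A_b = π·0.75²/4 = 0.4418 in²; R_n = 68 × 0.4418 × 2 × 2 = 120.2 kips → 0.75 × 120.2 = 90.1 kips.
Bearing (1.2 l_c t F_u ≤ 2.4 d t F_u): upper limit = 2.4·0.75·0.375·65 = 43.87 kips.
  Edge l_c = 1.5 − 0.8125/2 = 1.094 → r_n = 31.99 kips; interior l_c = 2.25 − 0.8125 = 1.438 → r_n = 42.05 kips.
  R_n,bearing = 1·31.99 + 1·42.05 = 74.04 kips → 0.75 × 74.04 = 55.5 kips.
Bearing governs: 55.5 kips.

55.5 kips (bearing governs)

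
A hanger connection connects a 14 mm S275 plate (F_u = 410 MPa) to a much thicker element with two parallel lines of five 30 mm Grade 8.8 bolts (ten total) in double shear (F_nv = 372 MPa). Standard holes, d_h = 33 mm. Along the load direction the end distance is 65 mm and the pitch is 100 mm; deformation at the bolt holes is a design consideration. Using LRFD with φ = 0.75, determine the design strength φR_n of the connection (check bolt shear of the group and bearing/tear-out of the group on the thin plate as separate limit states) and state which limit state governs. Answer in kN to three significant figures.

2980 kN (bearing governs)

Bolt shear: A_b = π·30²/4 = 706.9 mm²; R_n = 372 × 706.9 × 10 × 2 / 1000 = 5259 kN → 0.75 × 5259 = 3940 kN.
Bearing (1.2 l_c t F_u ≤ 2.4 d t F_u): upper limit = 2.4·30·14·410 / 1000 = 413.3 kN.
  Edge l_c = 65 − 33/2 = 48.5 → r_n = 334.1 kN; interior l_c = 100 − 33 = 67 → r_n = 413.3 kN.
  R_n,bearing = 2·334.1 + 8·413.3 = 3974 kN → 0.75 × 3974 = 2980 kN.
Bearing governs: 2980 kN.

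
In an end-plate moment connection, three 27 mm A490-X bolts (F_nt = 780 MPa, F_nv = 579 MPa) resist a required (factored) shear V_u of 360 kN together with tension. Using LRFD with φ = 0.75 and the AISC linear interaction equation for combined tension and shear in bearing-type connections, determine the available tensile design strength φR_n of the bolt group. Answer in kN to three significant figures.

821 kN

A_b = π·27²/4 = 572.6 mm²; f_rv = 360 × 1000 / (3 × 572.6) = 209.6 MPa.
F'_nt = 1.3 F_nt − (F_nt / φF_nv) f_rv = 1.3·780 − (780/(0.75·579))·209.6 = 637.5 MPa, capped at F_nt → F'_nt = 637.5 MPa.
R_n = F'_nt · A_b · n = 637.5 × 572.6 × 3 / 1000 = 1095 kN.
Design strength φR_n = 0.75 × 1095 = 821 kN.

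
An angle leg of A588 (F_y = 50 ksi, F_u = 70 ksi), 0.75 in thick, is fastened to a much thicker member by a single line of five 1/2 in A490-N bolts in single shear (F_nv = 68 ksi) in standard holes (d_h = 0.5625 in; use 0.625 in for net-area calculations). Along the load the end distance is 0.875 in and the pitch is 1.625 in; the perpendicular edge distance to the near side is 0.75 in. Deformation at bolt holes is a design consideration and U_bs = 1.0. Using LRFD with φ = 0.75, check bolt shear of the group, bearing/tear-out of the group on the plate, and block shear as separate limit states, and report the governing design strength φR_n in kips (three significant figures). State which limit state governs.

Bolt shear: A_b = π·0.5²/4 = 0.1963 in²; R_n = 68 × 0.1963 × 5 × 1 = 66.76 kips → 0.75 × 66.76 = 50.1 kips.
Bearing: edge l_c = 0.5938, r_n = 37.41 kips; interior l_c = 1.062, r_n = 63 kips; R_n = 37.41 + 4·63 = 289.4 kips → 217 kips.
Block shear: A_gv = 5.531, A_nv = 3.422, A_nt = 0.3281 in²; R_n = min(0.6F_uA_nv, 0.6F_yA_gv) + U_bs·F_u·A_nt = 166.7 kips → 125 kips.
Bolt shear governs: 50.1 kips.

50.1 kips (bolt shear governs)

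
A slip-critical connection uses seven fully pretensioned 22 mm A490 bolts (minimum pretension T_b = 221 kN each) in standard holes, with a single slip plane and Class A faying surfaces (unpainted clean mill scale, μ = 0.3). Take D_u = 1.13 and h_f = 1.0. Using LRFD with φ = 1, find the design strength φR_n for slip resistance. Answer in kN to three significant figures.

R_n = μ · D_u · h_f · T_b · n_s · n_b = 0.3 × 1.13 × 1.0 × 221 × 1 × 7 = 524.4 kN.
Design strength φR_n = 1 × 524.4 = 524 kN.

524 kN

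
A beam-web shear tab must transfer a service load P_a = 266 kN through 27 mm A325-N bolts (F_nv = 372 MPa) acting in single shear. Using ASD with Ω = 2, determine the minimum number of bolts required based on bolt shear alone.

3 bolts

A_b = π·27²/4 = 572.6 mm².
Per-bolt allowable strength R_n/Ω = 372 × 572.6 × 1 / 1000 / 2 = 106.5 kN.
n ≥ 266 / 106.5 = 2.498 → use 3 bolts.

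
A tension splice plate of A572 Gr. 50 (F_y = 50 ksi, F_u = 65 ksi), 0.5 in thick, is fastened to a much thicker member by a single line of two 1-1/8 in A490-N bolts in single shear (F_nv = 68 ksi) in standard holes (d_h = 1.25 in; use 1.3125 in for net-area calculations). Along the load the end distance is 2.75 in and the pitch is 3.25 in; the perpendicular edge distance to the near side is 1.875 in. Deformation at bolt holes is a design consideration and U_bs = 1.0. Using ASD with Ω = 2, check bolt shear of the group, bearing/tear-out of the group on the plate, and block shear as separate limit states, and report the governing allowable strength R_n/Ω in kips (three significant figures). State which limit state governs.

59.1 kips (block shear governs)

Bolt shear: A_b = π·1.125²/4 = 0.994 in²; R_n = 68 × 0.994 × 2 × 1 = 135.2 kips → 135.2 / 2 = 67.6 kips.
Bearing: edge l_c = 2.125, r_n = 82.88 kips; interior l_c = 2, r_n = 78 kips; R_n = 82.88 + 1·78 = 160.9 kips → 80.4 kips.
Block shear: A_gv = 3, A_nv = 2.016, A_nt = 0.6094 in²; R_n = min(0.6F_uA_nv, 0.6F_yA_gv) + U_bs·F_u·A_nt = 118.2 kips → 59.1 kips.
Block shear governs: 59.1 kips.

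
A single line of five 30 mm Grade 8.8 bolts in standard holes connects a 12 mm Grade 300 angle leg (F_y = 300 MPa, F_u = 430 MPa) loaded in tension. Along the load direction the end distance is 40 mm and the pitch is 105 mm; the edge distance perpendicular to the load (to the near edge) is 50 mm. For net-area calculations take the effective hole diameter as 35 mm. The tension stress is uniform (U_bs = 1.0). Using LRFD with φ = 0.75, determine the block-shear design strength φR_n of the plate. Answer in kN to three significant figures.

828 kN

Shear plane L_v = 40 + 4·105 = 460 mm; A_gv = 460 × 12 = 5520 mm².
A_nv = (460 − 4.5·35) × 12 = 3630 mm².
A_nt = (50 − 0.5·35) × 12 = 390 mm².
0.6 F_u A_nv = 936.5 kN; 0.6 F_y A_gv = 993.6 kN → shear rupture governs the shear term.
R_n = 936.5 + 1.0 × 430 × 390 / 1000 = 1104 kN.
Design strength φR_n = 0.75 × 1104 = 828 kN.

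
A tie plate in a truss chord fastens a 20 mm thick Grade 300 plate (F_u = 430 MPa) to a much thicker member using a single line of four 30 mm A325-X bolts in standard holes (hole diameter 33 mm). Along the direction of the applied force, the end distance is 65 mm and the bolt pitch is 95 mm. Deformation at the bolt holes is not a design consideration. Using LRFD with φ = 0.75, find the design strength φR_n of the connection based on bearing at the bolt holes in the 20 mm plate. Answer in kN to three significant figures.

2210 kN

Per bolt r_n = 1.5 l_c t F_u ≤ 3.0 d t F_u; upper limit = 3.0 × 30 × 20 × 430 / 1000 = 774 kN.
Edge bolt: l_c = 65 − 33/2 = 48.5 mm → 1.5 × 48.5 × 20 × 430 / 1000 = 625.6 → r_n = 625.6 kN.
Interior bolts: l_c = 95 − 33 = 62 mm → 1.5 × 62 × 20 × 430 / 1000 = 799.8 → r_n = 774 kN.
R_n = 1 × 625.6 + 3 × 774 = 2948 kN.
Design strength φR_n = 0.75 × 2948 = 2210 kN.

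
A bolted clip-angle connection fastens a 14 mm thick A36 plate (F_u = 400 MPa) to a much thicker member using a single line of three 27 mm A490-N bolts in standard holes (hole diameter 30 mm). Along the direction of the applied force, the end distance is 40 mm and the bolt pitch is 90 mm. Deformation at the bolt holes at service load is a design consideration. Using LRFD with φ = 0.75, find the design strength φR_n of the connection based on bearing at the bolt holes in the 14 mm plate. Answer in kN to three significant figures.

670 kN

Per bolt r_n = 1.2 l_c t F_u ≤ 2.4 d t F_u; upper limit = 2.4 × 27 × 14 × 400 / 1000 = 362.9 kN.
Edge bolt: l_c = 40 − 30/2 = 25 mm → 1.2 × 25 × 14 × 400 / 1000 = 168 → r_n = 168 kN.
Interior bolts: l_c = 90 − 30 = 60 mm → 1.2 × 60 × 14 × 400 / 1000 = 403.2 → r_n = 362.9 kN.
R_n = 1 × 168 + 2 × 362.9 = 893.8 kN.
Design strength φR_n = 0.75 × 893.8 = 670 kN.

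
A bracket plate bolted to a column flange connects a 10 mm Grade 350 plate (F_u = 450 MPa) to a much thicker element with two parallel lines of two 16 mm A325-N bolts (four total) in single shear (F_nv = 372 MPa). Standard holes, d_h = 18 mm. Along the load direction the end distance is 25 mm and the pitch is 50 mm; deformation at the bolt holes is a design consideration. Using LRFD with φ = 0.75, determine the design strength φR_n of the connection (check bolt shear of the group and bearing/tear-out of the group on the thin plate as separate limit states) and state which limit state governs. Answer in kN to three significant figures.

Bolt shear: A_b = π·16²/4 = 201.1 mm²; R_n = 372 × 201.1 × 4 × 1 / 1000 = 299.2 kN → 0.75 × 299.2 = 224 kN.
Bearing (1.2 l_c t F_u ≤ 2.4 d t F_u): upper limit = 2.4·16·10·450 / 1000 = 172.8 kN.
  Edge l_c = 25 − 18/2 = 16 → r_n = 86.4 kN; interior l_c = 50 − 18 = 32 → r_n = 172.8 kN.
  R_n,bearing = 2·86.4 + 2·172.8 = 518.4 kN → 0.75 × 518.4 = 389 kN.
Bolt shear governs: 224 kN.

224 kN (bolt shear governs)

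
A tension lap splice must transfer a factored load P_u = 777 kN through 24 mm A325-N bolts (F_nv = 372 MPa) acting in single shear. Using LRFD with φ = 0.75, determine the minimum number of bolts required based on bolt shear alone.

7 bolts

A_b = π·24²/4 = 452.4 mm².
Per-bolt design strength φR_n = 0.75 × 372 × 452.4 × 1 / 1000 = 126.2 kN.
n ≥ 777 / 126.2 = 6.156 → use 7 bolts.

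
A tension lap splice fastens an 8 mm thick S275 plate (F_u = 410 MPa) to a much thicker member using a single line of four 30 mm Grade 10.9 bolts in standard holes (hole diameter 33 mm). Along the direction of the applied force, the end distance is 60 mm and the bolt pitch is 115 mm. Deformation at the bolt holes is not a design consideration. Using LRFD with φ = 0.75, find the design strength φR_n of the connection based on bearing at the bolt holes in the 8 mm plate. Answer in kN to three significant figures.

825 kN

Per bolt r_n = 1.5 l_c t F_u ≤ 3.0 d t F_u; upper limit = 3.0 × 30 × 8 × 410 / 1000 = 295.2 kN.
Edge bolt: l_c = 60 − 33/2 = 43.5 mm → 1.5 × 43.5 × 8 × 410 / 1000 = 214 → r_n = 214 kN.
Interior bolts: l_c = 115 − 33 = 82 mm → 1.5 × 82 × 8 × 410 / 1000 = 403.4 → r_n = 295.2 kN.
R_n = 1 × 214 + 3 × 295.2 = 1100 kN.
Design strength φR_n = 0.75 × 1100 = 825 kN.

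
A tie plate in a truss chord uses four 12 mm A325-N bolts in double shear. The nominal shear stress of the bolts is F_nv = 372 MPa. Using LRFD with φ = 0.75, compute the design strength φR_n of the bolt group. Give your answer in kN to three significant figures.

A_b = π × 12² / 4 = 113.1 mm².
R_n = F_nv · A_b · n · n_s = 372 × 113.1 × 4 × 2 / 1000 = 336.6 kN.
Design strength φR_n = 0.75 × 336.6 = 252 kN.

252 kN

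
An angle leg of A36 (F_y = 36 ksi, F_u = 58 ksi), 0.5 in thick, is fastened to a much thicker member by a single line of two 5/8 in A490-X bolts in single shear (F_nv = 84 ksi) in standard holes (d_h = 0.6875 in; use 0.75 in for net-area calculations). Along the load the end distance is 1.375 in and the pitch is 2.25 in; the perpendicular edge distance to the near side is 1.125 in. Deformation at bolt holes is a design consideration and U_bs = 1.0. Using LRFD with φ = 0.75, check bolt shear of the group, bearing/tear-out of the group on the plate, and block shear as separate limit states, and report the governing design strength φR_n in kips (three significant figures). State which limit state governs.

38.7 kips (bolt shear governs)

Bolt shear: A_b = π·0.625²/4 = 0.3068 in²; R_n = 84 × 0.3068 × 2 × 1 = 51.54 kips → 0.75 × 51.54 = 38.7 kips.
Bearing: edge l_c = 1.031, r_n = 35.89 kips; interior l_c = 1.562, r_n = 43.5 kips; R_n = 35.89 + 1·43.5 = 79.39 kips → 59.5 kips.
Block shear: A_gv = 1.812, A_nv = 1.25, A_nt = 0.375 in²; R_n = min(0.6F_uA_nv, 0.6F_yA_gv) + U_bs·F_u·A_nt = 60.9 kips → 45.7 kips.
Bolt shear governs: 38.7 kips.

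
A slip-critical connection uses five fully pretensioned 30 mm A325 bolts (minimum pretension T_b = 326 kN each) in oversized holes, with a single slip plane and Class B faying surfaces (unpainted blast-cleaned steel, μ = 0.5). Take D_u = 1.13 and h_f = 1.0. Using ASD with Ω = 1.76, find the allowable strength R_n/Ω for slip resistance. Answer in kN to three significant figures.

523 kN

R_n = μ · D_u · h_f · T_b · n_s · n_b = 0.5 × 1.13 × 1.0 × 326 × 1 × 5 = 920.9 kN.
Allowable strength R_n/Ω = 920.9 / 1.76 = 523 kN.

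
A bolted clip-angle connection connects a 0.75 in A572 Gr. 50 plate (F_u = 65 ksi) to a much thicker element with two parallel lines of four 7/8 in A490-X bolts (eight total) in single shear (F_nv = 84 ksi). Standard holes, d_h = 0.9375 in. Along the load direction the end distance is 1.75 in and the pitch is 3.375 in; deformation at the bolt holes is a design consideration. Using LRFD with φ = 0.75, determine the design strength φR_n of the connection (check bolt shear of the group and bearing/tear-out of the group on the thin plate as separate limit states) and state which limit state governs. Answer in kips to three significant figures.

Bolt shear: A_b = π·0.875²/4 = 0.6013 in²; R_n = 84 × 0.6013 × 8 × 1 = 404.1 kips → 0.75 × 404.1 = 303 kips.
Bearing (1.2 l_c t F_u ≤ 2.4 d t F_u): upper limit = 2.4·0.875·0.75·65 = 102.4 kips.
  Edge l_c = 1.75 − 0.9375/2 = 1.281 → r_n = 74.95 kips; interior l_c = 3.375 − 0.9375 = 2.438 → r_n = 102.4 kips.
  R_n,bearing = 2·74.95 + 6·102.4 = 764.2 kips → 0.75 × 764.2 = 573 kips.
Bolt shear governs: 303 kips.

303 kips (bolt shear governs)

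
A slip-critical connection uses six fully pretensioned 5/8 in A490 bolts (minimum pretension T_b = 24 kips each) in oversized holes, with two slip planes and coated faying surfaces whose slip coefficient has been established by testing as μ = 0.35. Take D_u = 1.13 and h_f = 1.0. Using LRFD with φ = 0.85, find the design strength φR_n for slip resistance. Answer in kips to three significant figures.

R_n = μ · D_u · h_f · T_b · n_s · n_b = 0.35 × 1.13 × 1.0 × 24 × 2 × 6 = 113.9 kips.
Design strength φR_n = 0.85 × 113.9 = 96.8 kips.

96.8 kips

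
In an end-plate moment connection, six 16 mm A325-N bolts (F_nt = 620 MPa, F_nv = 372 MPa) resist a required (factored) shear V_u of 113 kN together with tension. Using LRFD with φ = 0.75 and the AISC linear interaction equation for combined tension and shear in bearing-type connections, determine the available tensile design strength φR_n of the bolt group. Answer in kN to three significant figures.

541 kN

A_b = π·16²/4 = 201.1 mm²; f_rv = 113 × 1000 / (6 × 201.1) = 93.67 MPa.
F'_nt = 1.3 F_nt − (F_nt / φF_nv) f_rv = 1.3·620 − (620/(0.75·372))·93.67 = 597.8 MPa, capped at F_nt → F'_nt = 597.8 MPa.
R_n = F'_nt · A_b · n = 597.8 × 201.1 × 6 / 1000 = 721.2 kN.
Design strength φR_n = 0.75 × 721.2 = 541 kN.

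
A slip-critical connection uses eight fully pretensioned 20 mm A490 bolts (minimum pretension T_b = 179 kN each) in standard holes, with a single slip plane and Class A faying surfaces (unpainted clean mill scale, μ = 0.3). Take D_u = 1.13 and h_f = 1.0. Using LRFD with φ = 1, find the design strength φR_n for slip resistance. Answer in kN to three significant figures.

485 kN

R_n = μ · D_u · h_f · T_b · n_s · n_b = 0.3 × 1.13 × 1.0 × 179 × 1 × 8 = 485.4 kN.
Design strength φR_n = 1 × 485.4 = 485 kN.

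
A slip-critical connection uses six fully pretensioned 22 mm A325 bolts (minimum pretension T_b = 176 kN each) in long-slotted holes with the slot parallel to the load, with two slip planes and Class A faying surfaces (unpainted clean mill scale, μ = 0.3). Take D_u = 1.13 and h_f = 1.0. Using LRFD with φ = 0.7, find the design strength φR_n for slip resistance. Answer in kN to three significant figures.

R_n = μ · D_u · h_f · T_b · n_s · n_b = 0.3 × 1.13 × 1.0 × 176 × 2 × 6 = 716 kN.
Design strength φR_n = 0.7 × 716 = 501 kN.

501 kN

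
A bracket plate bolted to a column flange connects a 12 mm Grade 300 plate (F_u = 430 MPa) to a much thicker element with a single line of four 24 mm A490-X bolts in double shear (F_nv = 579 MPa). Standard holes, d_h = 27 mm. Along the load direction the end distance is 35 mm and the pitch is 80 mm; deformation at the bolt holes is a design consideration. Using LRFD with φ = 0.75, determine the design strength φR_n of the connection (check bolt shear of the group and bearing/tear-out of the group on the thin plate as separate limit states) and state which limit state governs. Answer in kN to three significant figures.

Bolt shear: A_b = π·24²/4 = 452.4 mm²; R_n = 579 × 452.4 × 4 × 2 / 1000 = 2095 kN → 0.75 × 2095 = 1570 kN.
Bearing (1.2 l_c t F_u ≤ 2.4 d t F_u): upper limit = 2.4·24·12·430 / 1000 = 297.2 kN.
  Edge l_c = 35 − 27/2 = 21.5 → r_n = 133.1 kN; interior l_c = 80 − 27 = 53 → r_n = 297.2 kN.
  R_n,bearing = 1·133.1 + 3·297.2 = 1025 kN → 0.75 × 1025 = 769 kN.
Bearing governs: 769 kN.

769 kN (bearing governs)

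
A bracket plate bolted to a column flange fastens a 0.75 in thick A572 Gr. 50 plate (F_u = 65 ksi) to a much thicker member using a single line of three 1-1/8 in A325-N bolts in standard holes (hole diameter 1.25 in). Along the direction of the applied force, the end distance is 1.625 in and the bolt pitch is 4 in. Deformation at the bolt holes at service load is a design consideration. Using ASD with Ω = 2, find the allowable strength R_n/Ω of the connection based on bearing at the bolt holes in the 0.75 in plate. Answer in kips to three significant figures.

Per bolt r_n = 1.2 l_c t F_u ≤ 2.4 d t F_u; upper limit = 2.4 × 1.125 × 0.75 × 65 = 131.6 kips.
Edge bolt: l_c = 1.625 − 1.25/2 = 1 in → 1.2 × 1 × 0.75 × 65 = 58.5 → r_n = 58.5 kips.
Interior bolts: l_c = 4 − 1.25 = 2.75 in → 1.2 × 2.75 × 0.75 × 65 = 160.9 → r_n = 131.6 kips.
R_n = 1 × 58.5 + 2 × 131.6 = 321.8 kips.
Allowable strength R_n/Ω = 321.8 / 2 = 161 kips.

161 kips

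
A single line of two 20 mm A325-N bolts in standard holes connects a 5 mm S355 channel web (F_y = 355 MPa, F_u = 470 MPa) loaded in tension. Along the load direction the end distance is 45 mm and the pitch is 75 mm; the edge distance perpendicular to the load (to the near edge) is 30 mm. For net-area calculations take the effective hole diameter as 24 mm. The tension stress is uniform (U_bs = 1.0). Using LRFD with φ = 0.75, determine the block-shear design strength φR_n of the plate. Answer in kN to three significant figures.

121 kN

Shear plane L_v = 45 + 1·75 = 120 mm; A_gv = 120 × 5 = 600 mm².
A_nv = (120 − 1.5·24) × 5 = 420 mm².
A_nt = (30 − 0.5·24) × 5 = 90 mm².
0.6 F_u A_nv = 118.4 kN; 0.6 F_y A_gv = 127.8 kN → shear rupture governs the shear term.
R_n = 118.4 + 1.0 × 470 × 90 / 1000 = 160.7 kN.
Design strength φR_n = 0.75 × 160.7 = 121 kN.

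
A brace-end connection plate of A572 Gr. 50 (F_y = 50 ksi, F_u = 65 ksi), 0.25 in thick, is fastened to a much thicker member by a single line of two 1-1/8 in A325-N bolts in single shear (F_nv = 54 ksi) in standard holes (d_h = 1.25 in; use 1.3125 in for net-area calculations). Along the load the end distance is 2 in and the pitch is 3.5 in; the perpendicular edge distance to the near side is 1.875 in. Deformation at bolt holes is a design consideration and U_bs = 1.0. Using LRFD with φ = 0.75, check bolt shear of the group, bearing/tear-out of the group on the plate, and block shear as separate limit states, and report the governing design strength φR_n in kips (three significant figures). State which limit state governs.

40.7 kips (block shear governs)

Bolt shear: A_b = π·1.125²/4 = 0.994 in²; R_n = 54 × 0.994 × 2 × 1 = 107.4 kips → 0.75 × 107.4 = 80.5 kips.
Bearing: edge l_c = 1.375, r_n = 26.81 kips; interior l_c = 2.25, r_n = 43.87 kips; R_n = 26.81 + 1·43.87 = 70.69 kips → 53 kips.
Block shear: A_gv = 1.375, A_nv = 0.8828, A_nt = 0.3047 in²; R_n = min(0.6F_uA_nv, 0.6F_yA_gv) + U_bs·F_u·A_nt = 54.23 kips → 40.7 kips.
Block shear governs: 40.7 kips.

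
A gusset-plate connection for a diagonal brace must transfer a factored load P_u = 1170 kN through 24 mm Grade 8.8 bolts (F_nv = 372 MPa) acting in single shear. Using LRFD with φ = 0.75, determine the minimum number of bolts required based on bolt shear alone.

10 bolts

A_b = π·24²/4 = 452.4 mm².
Per-bolt design strength φR_n = 0.75 × 372 × 452.4 × 1 / 1000 = 126.2 kN.
n ≥ 1170 / 126.2 = 9.27 → use 10 bolts.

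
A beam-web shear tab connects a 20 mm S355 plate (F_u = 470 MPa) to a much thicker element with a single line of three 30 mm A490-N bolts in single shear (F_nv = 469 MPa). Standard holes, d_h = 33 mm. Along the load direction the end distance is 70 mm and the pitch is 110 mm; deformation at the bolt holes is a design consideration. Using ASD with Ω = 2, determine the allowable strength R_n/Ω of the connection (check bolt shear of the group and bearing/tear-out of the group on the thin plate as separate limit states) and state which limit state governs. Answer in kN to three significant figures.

Bolt shear: A_b = π·30²/4 = 706.9 mm²; R_n = 469 × 706.9 × 3 × 1 / 1000 = 994.5 kN → 994.5 / 2 = 497 kN.
Bearing (1.2 l_c t F_u ≤ 2.4 d t F_u): upper limit = 2.4·30·20·470 / 1000 = 676.8 kN.
  Edge l_c = 70 − 33/2 = 53.5 → r_n = 603.5 kN; interior l_c = 110 − 33 = 77 → r_n = 676.8 kN.
  R_n,bearing = 1·603.5 + 2·676.8 = 1957 kN → 1957 / 2 = 979 kN.
Bolt shear governs: 497 kN.

497 kN (bolt shear governs)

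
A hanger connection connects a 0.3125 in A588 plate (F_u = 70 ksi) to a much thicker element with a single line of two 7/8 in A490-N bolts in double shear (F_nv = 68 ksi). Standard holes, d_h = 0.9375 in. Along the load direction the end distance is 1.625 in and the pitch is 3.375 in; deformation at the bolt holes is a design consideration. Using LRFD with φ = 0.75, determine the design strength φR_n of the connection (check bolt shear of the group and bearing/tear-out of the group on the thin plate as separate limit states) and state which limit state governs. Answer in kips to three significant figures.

57.2 kips (bearing governs)

Bolt shear: A_b = π·0.875²/4 = 0.6013 in²; R_n = 68 × 0.6013 × 2 × 2 = 163.6 kips → 0.75 × 163.6 = 123 kips.
Bearing (1.2 l_c t F_u ≤ 2.4 d t F_u): upper limit = 2.4·0.875·0.3125·70 = 45.94 kips.
  Edge l_c = 1.625 − 0.9375/2 = 1.156 → r_n = 30.35 kips; interior l_c = 3.375 − 0.9375 = 2.438 → r_n = 45.94 kips.
  R_n,bearing = 1·30.35 + 1·45.94 = 76.29 kips → 0.75 × 76.29 = 57.2 kips.
Bearing governs: 57.2 kips.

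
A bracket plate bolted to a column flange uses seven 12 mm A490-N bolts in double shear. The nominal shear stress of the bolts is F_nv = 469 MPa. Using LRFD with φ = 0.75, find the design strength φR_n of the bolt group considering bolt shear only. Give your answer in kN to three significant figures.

A_b = π × 12² / 4 = 113.1 mm².
R_n = F_nv · A_b · n · n_s = 469 × 113.1 × 7 × 2 / 1000 = 742.6 kN.
Design strength φR_n = 0.75 × 742.6 = 557 kN.

557 kN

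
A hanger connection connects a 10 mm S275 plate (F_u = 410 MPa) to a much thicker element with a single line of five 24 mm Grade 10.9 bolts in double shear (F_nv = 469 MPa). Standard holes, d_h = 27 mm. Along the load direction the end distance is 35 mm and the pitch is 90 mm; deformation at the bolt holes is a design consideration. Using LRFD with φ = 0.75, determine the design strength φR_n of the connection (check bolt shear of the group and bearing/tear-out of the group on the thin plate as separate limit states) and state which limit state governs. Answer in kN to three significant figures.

788 kN (bearing governs)

Bolt shear: A_b = π·24²/4 = 452.4 mm²; R_n = 469 × 452.4 × 5 × 2 / 1000 = 2122 kN → 0.75 × 2122 = 1590 kN.
Bearing (1.2 l_c t F_u ≤ 2.4 d t F_u): upper limit = 2.4·24·10·410 / 1000 = 236.2 kN.
  Edge l_c = 35 − 27/2 = 21.5 → r_n = 105.8 kN; interior l_c = 90 − 27 = 63 → r_n = 236.2 kN.
  R_n,bearing = 1·105.8 + 4·236.2 = 1050 kN → 0.75 × 1050 = 788 kN.
Bearing governs: 788 kN.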